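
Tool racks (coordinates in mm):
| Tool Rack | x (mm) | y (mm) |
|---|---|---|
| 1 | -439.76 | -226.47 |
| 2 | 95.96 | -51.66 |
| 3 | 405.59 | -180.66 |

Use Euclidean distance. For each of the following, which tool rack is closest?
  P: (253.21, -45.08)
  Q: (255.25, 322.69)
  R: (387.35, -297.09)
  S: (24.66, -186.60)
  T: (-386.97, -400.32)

P at (253.21, -45.08):
  1: 716.317 mm
  2: 157.388 mm
  3: 203.965 mm
  → nearest: 2 (157.388 mm)
Q at (255.25, 322.69):
  1: 885.785 mm
  2: 406.831 mm
  3: 525.322 mm
  → nearest: 2 (406.831 mm)
R at (387.35, -297.09):
  1: 830.119 mm
  2: 380.978 mm
  3: 117.850 mm
  → nearest: 3 (117.850 mm)
S at (24.66, -186.60):
  1: 466.128 mm
  2: 152.619 mm
  3: 380.976 mm
  → nearest: 2 (152.619 mm)
T at (-386.97, -400.32):
  1: 181.688 mm
  2: 595.638 mm
  3: 822.437 mm
  → nearest: 1 (181.688 mm)

P→2; Q→2; R→3; S→2; T→1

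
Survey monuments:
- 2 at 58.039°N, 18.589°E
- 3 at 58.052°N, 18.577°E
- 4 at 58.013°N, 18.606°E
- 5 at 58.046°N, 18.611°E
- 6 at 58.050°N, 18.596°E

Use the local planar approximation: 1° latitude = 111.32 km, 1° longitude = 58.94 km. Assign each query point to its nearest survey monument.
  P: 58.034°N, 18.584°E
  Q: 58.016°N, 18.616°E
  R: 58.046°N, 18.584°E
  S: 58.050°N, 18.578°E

P→2; Q→4; R→3; S→3

P at 58.034°N, 18.584°E:
  2: √((0.005·111.32)² + (0.005·58.94)²) = √(0.30980 + 0.08685) = 0.630 km
  3: √((0.018·111.32)² + (-0.007·58.94)²) = √(4.01505 + 0.17022) = 2.046 km
  4: √((-0.021·111.32)² + (0.022·58.94)²) = √(5.46493 + 1.68138) = 2.673 km
  5: √((0.012·111.32)² + (0.027·58.94)²) = √(1.78447 + 2.53249) = 2.078 km
  6: √((0.016·111.32)² + (0.012·58.94)²) = √(3.17239 + 0.50024) = 1.916 km
  → nearest: 2 (0.630 km)
Q at 58.016°N, 18.616°E:
  2: √((0.023·111.32)² + (-0.027·58.94)²) = √(6.55544 + 2.53249) = 3.015 km
  3: √((0.036·111.32)² + (-0.039·58.94)²) = √(16.06022 + 5.28384) = 4.620 km
  4: √((-0.003·111.32)² + (-0.010·58.94)²) = √(0.11153 + 0.34739) = 0.677 km
  5: √((0.030·111.32)² + (-0.005·58.94)²) = √(11.15293 + 0.08685) = 3.353 km
  6: √((0.034·111.32)² + (-0.020·58.94)²) = √(14.32532 + 1.38957) = 3.964 km
  → nearest: 4 (0.677 km)
R at 58.046°N, 18.584°E:
  2: √((-0.007·111.32)² + (0.005·58.94)²) = √(0.60721 + 0.08685) = 0.833 km
  3: √((0.006·111.32)² + (-0.007·58.94)²) = √(0.44612 + 0.17022) = 0.785 km
  4: √((-0.033·111.32)² + (0.022·58.94)²) = √(13.49504 + 1.68138) = 3.896 km
  5: √((0.000·111.32)² + (0.027·58.94)²) = √(0.00000 + 2.53249) = 1.591 km
  6: √((0.004·111.32)² + (0.012·58.94)²) = √(0.19827 + 0.50024) = 0.836 km
  → nearest: 3 (0.785 km)
S at 58.050°N, 18.578°E:
  2: √((-0.011·111.32)² + (0.011·58.94)²) = √(1.49945 + 0.42034) = 1.386 km
  3: √((0.002·111.32)² + (-0.001·58.94)²) = √(0.04957 + 0.00347) = 0.230 km
  4: √((-0.037·111.32)² + (0.028·58.94)²) = √(16.96484 + 2.72356) = 4.437 km
  5: √((-0.004·111.32)² + (0.033·58.94)²) = √(0.19827 + 3.78310) = 1.995 km
  6: √((0.000·111.32)² + (0.018·58.94)²) = √(0.00000 + 1.12555) = 1.061 km
  → nearest: 3 (0.230 km)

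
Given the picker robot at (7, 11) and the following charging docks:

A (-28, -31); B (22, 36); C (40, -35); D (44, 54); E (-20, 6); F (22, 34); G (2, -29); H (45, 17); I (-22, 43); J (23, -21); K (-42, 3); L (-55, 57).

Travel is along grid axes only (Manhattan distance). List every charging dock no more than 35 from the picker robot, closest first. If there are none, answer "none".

E

Distances from (7, 11):
A: |-35| + |-42| = 35 + 42 = 77
B: |15| + |25| = 15 + 25 = 40
C: |33| + |-46| = 33 + 46 = 79
D: |37| + |43| = 37 + 43 = 80
E: |-27| + |-5| = 27 + 5 = 32
F: |15| + |23| = 15 + 23 = 38
G: |-5| + |-40| = 5 + 40 = 45
H: |38| + |6| = 38 + 6 = 44
I: |-29| + |32| = 29 + 32 = 61
J: |16| + |-32| = 16 + 32 = 48
K: |-49| + |-8| = 49 + 8 = 57
L: |-62| + |46| = 62 + 46 = 108
Threshold 35: E (32) is within range.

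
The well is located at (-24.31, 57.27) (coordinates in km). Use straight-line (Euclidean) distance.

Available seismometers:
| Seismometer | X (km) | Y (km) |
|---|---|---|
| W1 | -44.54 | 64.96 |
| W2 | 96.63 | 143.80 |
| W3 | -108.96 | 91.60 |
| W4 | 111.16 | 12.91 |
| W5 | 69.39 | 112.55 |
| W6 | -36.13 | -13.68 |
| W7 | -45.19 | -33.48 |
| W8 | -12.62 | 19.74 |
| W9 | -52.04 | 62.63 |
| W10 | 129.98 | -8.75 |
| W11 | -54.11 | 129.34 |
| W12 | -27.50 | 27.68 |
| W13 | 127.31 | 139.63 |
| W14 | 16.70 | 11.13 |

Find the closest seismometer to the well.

W1

Distances from (-24.31, 57.27):
W1: 21.64 km
W2: 148.71 km
W3: 91.35 km
W4: 142.55 km
W5: 108.79 km
W6: 71.93 km
W7: 93.12 km
W8: 39.31 km
W9: 28.24 km
W10: 167.82 km
W11: 77.99 km
W12: 29.76 km
W13: 172.55 km
W14: 61.73 km
Minimum: W1 at 21.64 km.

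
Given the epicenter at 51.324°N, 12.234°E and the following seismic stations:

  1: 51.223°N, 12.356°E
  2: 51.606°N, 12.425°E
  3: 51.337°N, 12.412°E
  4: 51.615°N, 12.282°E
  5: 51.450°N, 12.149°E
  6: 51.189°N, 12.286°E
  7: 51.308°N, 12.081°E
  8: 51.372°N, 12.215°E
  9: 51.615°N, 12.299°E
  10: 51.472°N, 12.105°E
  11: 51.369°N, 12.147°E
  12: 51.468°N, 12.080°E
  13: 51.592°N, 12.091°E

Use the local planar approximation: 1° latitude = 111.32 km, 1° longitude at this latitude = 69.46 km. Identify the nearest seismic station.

Distances from 51.324°N, 12.234°E:
1: √((-0.101·111.32)² + (0.122·69.46)²) = √(126.41224 + 71.81071) = 14.079 km
2: √((0.282·111.32)² + (0.191·69.46)²) = √(985.47273 + 176.00957) = 34.081 km
3: √((0.013·111.32)² + (0.178·69.46)²) = √(2.09427 + 152.86553) = 12.448 km
4: √((0.291·111.32)² + (0.048·69.46)²) = √(1049.37901 + 11.11609) = 32.565 km
5: √((0.126·111.32)² + (-0.085·69.46)²) = √(196.73765 + 34.85840) = 15.218 km
6: √((-0.135·111.32)² + (0.052·69.46)²) = √(225.84680 + 13.04597) = 15.456 km
7: √((-0.016·111.32)² + (-0.153·69.46)²) = √(3.17239 + 112.94121) = 10.776 km
8: √((0.048·111.32)² + (-0.019·69.46)²) = √(28.55150 + 1.74171) = 5.504 km
9: √((0.291·111.32)² + (0.065·69.46)²) = √(1049.37901 + 20.38432) = 32.707 km
10: √((0.148·111.32)² + (-0.129·69.46)²) = √(271.43749 + 80.28769) = 18.754 km
11: √((0.045·111.32)² + (-0.087·69.46)²) = √(25.09409 + 36.51809) = 7.849 km
12: √((0.144·111.32)² + (-0.154·69.46)²) = √(256.96346 + 114.42239) = 19.271 km
13: √((0.268·111.32)² + (-0.143·69.46)²) = √(890.05324 + 98.66012) = 31.444 km
Minimum: 8 at 5.504 km.

8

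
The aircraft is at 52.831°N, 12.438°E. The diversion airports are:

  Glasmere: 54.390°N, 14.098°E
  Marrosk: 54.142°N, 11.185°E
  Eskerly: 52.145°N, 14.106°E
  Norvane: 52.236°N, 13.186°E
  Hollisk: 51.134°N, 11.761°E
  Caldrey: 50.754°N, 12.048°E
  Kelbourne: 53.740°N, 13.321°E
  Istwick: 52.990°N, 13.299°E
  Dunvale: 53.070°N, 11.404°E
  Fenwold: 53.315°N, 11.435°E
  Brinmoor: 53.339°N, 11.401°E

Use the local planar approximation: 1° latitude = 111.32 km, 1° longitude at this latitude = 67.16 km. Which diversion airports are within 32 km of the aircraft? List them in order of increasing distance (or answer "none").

none

Distances from 52.831°N, 12.438°E:
Glasmere: √((1.559·111.32)² + (1.660·67.16)²) = √(30118.86665 + 12429.03901) = 206.271 km
Marrosk: √((1.311·111.32)² + (-1.253·67.16)²) = √(21298.63538 + 7081.47159) = 168.464 km
Eskerly: √((-0.686·111.32)² + (1.668·67.16)²) = √(5831.69264 + 12549.12564) = 135.576 km
Norvane: √((-0.595·111.32)² + (0.748·67.16)²) = √(4387.12821 + 2523.62355) = 83.131 km
Hollisk: √((-1.697·111.32)² + (-0.677·67.16)²) = √(35687.00321 + 2067.27719) = 194.305 km
Caldrey: √((-2.077·111.32)² + (-0.390·67.16)²) = √(53458.82247 + 686.04182) = 232.690 km
Kelbourne: √((0.909·111.32)² + (0.883·67.16)²) = √(10239.39181 + 3516.76041) = 117.287 km
Istwick: √((0.159·111.32)² + (0.861·67.16)²) = √(313.28575 + 3343.70287) = 60.473 km
Dunvale: √((0.239·111.32)² + (-1.034·67.16)²) = √(707.85157 + 4822.39136) = 74.366 km
Fenwold: √((0.484·111.32)² + (-1.003·67.16)²) = √(2902.93371 + 4537.56899) = 86.258 km
Brinmoor: √((0.508·111.32)² + (-1.037·67.16)²) = √(3197.96584 + 4850.41488) = 89.713 km
Threshold 32 km: none within range.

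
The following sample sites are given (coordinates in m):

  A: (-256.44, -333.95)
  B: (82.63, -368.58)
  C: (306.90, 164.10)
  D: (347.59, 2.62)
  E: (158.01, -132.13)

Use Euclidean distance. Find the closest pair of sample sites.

C and D

Pairwise distances:
A–B: 340.83 m
A–C: 751.93 m
A–D: 691.47 m
A–E: 460.98 m
B–C: 577.97 m
B–D: 456.06 m
B–E: 248.17 m
C–D: 166.53 m
C–E: 331.54 m
D–E: 232.59 m
Closest pair: C–D at 166.53 m.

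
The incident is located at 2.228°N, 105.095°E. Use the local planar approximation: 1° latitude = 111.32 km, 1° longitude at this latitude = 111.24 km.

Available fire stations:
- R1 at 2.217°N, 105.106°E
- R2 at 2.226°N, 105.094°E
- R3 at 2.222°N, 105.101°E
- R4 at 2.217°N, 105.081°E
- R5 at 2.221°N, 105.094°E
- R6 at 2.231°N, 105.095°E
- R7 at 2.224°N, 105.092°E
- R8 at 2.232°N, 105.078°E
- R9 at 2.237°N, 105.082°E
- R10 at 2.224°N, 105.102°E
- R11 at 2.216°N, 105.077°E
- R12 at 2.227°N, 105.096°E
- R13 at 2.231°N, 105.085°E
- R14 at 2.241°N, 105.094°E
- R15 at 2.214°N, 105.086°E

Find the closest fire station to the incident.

R12

Distances from 2.228°N, 105.095°E:
R1: √((-0.011·111.32)² + (0.011·111.24)²) = √(1.49945 + 1.49729) = 1.731 km
R2: √((-0.002·111.32)² + (-0.001·111.24)²) = √(0.04957 + 0.01237) = 0.249 km
R3: √((-0.006·111.32)² + (0.006·111.24)²) = √(0.44612 + 0.44548) = 0.944 km
R4: √((-0.011·111.32)² + (-0.014·111.24)²) = √(1.49945 + 2.42537) = 1.981 km
R5: √((-0.007·111.32)² + (-0.001·111.24)²) = √(0.60721 + 0.01237) = 0.787 km
R6: √((0.003·111.32)² + (0.000·111.24)²) = √(0.11153 + 0.00000) = 0.334 km
R7: √((-0.004·111.32)² + (-0.003·111.24)²) = √(0.19827 + 0.11137) = 0.556 km
R8: √((0.004·111.32)² + (-0.017·111.24)²) = √(0.19827 + 3.57618) = 1.943 km
R9: √((0.009·111.32)² + (-0.013·111.24)²) = √(1.00376 + 2.09126) = 1.759 km
R10: √((-0.004·111.32)² + (0.007·111.24)²) = √(0.19827 + 0.60634) = 0.897 km
R11: √((-0.012·111.32)² + (-0.018·111.24)²) = √(1.78447 + 4.00929) = 2.407 km
R12: √((-0.001·111.32)² + (0.001·111.24)²) = √(0.01239 + 0.01237) = 0.157 km
R13: √((0.003·111.32)² + (-0.010·111.24)²) = √(0.11153 + 1.23743) = 1.161 km
R14: √((0.013·111.32)² + (-0.001·111.24)²) = √(2.09427 + 0.01237) = 1.451 km
R15: √((-0.014·111.32)² + (-0.009·111.24)²) = √(2.42886 + 1.00232) = 1.852 km
Minimum: R12 at 0.157 km.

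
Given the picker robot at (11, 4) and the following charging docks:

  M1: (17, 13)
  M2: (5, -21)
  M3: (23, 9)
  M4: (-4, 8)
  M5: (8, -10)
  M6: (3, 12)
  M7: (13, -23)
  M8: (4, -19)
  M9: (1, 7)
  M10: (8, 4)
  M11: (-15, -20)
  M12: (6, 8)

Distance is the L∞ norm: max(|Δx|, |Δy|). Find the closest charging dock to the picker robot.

M10

Distances from (11, 4):
M1: 9
M2: 25
M3: 12
M4: 15
M5: 14
M6: 8
M7: 27
M8: 23
M9: 10
M10: 3
M11: 26
M12: 5
Minimum: M10 at 3.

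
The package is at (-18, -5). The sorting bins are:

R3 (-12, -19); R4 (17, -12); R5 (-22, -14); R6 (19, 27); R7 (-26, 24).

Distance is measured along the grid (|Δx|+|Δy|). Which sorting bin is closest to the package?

Distances from (-18, -5):
R3: 20
R4: 42
R5: 13
R6: 69
R7: 37
Minimum: R5 at 13.

R5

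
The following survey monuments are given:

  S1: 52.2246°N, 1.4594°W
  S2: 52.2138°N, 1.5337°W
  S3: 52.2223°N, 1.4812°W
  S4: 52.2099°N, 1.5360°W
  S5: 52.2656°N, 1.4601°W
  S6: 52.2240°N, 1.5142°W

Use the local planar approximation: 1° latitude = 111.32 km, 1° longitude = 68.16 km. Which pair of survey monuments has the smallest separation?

Pairwise distances:
S1–S2: 5.2050 km
S1–S3: 1.5078 km
S1–S4: 5.4715 km
S1–S5: 4.5644 km
S1–S6: 3.7358 km
S2–S3: 3.7014 km
S2–S4: 0.4616 km
S2–S5: 7.6431 km
S2–S6: 1.7481 km
S3–S4: 3.9821 km
S3–S5: 5.0301 km
S3–S6: 2.2572 km
S4–S5: 8.0753 km
S4–S6: 2.1614 km
S5–S6: 5.9197 km
Closest pair: S2–S4 at 0.4616 km.

S2 and S4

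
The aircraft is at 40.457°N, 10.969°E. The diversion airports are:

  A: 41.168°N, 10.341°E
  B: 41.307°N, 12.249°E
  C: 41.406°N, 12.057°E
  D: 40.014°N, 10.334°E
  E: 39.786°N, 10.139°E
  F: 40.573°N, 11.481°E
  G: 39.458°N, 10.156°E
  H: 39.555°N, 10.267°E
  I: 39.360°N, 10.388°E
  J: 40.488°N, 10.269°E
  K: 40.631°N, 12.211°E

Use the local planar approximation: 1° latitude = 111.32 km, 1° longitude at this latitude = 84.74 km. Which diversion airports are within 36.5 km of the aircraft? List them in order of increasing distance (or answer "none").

Distances from 40.457°N, 10.969°E:
A: √((0.711·111.32)² + (-0.628·84.74)²) = √(6264.48822 + 2832.01929) = 95.376 km
B: √((0.850·111.32)² + (1.280·84.74)²) = √(8953.32288 + 11765.13348) = 143.939 km
C: √((0.949·111.32)² + (1.088·84.74)²) = √(11160.37584 + 8500.30894) = 140.217 km
D: √((-0.443·111.32)² + (-0.635·84.74)²) = √(2431.94555 + 2895.50534) = 72.989 km
E: √((-0.671·111.32)² + (-0.830·84.74)²) = √(5579.45059 + 4946.89969) = 102.598 km
F: √((0.116·111.32)² + (0.512·84.74)²) = √(166.74867 + 1882.42136) = 45.268 km
G: √((-0.999·111.32)² + (-0.813·84.74)²) = √(12367.37051 + 4746.33088) = 130.819 km
H: √((-0.902·111.32)² + (-0.702·84.74)²) = √(10082.29663 + 3538.76028) = 116.709 km
I: √((-1.097·111.32)² + (-0.581·84.74)²) = √(14912.81569 + 2423.98085) = 131.669 km
J: √((0.031·111.32)² + (-0.700·84.74)²) = √(11.90885 + 3518.62512) = 59.418 km
K: √((0.174·111.32)² + (1.242·84.74)²) = √(375.18450 + 11076.94785) = 107.015 km
Threshold 36.5 km: none within range.

none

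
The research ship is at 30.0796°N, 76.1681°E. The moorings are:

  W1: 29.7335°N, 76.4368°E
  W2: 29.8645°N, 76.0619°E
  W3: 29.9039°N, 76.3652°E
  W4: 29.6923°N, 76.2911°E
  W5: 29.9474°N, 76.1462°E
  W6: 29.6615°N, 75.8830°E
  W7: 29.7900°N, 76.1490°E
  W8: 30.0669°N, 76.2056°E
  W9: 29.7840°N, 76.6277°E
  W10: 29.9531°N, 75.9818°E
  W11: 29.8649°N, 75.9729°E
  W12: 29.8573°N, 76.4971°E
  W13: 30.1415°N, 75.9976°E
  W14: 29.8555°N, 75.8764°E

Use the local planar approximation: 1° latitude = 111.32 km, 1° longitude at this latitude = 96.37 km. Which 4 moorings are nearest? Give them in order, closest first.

Distances from 30.0796°N, 76.1681°E:
W1: √((-0.3461·111.32)² + (0.2687·96.37)²) = √(1484.395380 + 670.531293) = 46.4212 km
W2: √((-0.2151·111.32)² + (-0.1062·96.37)²) = √(573.359768 + 104.744867) = 26.0404 km
W3: √((-0.1757·111.32)² + (0.1971·96.37)²) = √(382.551508 + 360.792056) = 27.2643 km
W4: √((-0.3873·111.32)² + (0.1230·96.37)²) = √(1858.837346 + 140.505699) = 44.7140 km
W5: √((-0.1322·111.32)² + (-0.0219·96.37)²) = √(216.575490 + 4.454223) = 14.8671 km
W6: √((-0.4181·111.32)² + (-0.2851·96.37)²) = √(2166.240796 + 754.880406) = 54.0474 km
W7: √((-0.2896·111.32)² + (-0.0191·96.37)²) = √(1039.306182 + 3.388055) = 32.2908 km
W8: √((-0.0127·111.32)² + (0.0375·96.37)²) = √(1.998729 + 13.060093) = 3.8806 km
W9: √((-0.2956·111.32)² + (0.4596·96.37)²) = √(1082.817472 + 1961.750437) = 55.1776 km
W10: √((-0.1265·111.32)² + (-0.1863·96.37)²) = √(198.302161 + 322.336457) = 22.8175 km
W11: √((-0.2147·111.32)² + (-0.1952·96.37)²) = √(571.229311 + 353.869673) = 30.4154 km
W12: √((-0.2223·111.32)² + (0.3290·96.37)²) = √(612.386095 + 1005.253315) = 40.2199 km
W13: √((0.0619·111.32)² + (-0.1705·96.37)²) = √(47.481857 + 269.980554) = 17.8175 km
W14: √((-0.2241·111.32)² + (-0.2917·96.37)²) = √(622.343429 + 790.235574) = 37.5843 km
Sorted: W8 (3.8806 km) < W5 (14.8671 km) < W13 (17.8175 km) < W10 (22.8175 km) < W2 (26.0404 km) < W3 (27.2643 km) < …

W8, W5, W13, W10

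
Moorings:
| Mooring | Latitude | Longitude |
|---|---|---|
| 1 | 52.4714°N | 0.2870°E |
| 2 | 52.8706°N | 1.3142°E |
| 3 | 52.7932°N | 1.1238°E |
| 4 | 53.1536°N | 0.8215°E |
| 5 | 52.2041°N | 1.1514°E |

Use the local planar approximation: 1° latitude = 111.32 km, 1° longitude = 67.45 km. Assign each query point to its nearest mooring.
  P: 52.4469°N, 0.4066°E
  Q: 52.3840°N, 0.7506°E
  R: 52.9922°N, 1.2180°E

P→1; Q→1; R→2

P at 52.4469°N, 0.4066°E:
  1: 8.5156 km
  2: 77.2804 km
  3: 61.8568 km
  4: 83.4991 km
  5: 57.0462 km
  → nearest: 1 (8.5156 km)
Q at 52.3840°N, 0.7506°E:
  1: 32.7485 km
  2: 66.1765 km
  3: 52.0446 km
  4: 85.8052 km
  5: 33.6436 km
  → nearest: 1 (32.7485 km)
R at 52.9922°N, 1.2180°E:
  1: 85.4663 km
  2: 15.0113 km
  3: 23.0459 km
  4: 32.2188 km
  5: 87.8462 km
  → nearest: 2 (15.0113 km)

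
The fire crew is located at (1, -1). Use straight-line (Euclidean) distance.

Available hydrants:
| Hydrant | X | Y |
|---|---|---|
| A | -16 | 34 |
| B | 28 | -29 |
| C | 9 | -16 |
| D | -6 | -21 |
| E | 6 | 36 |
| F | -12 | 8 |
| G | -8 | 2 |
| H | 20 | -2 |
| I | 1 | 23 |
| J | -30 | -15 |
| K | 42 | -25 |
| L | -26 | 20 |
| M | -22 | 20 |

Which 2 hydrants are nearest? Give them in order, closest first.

G, F

Distances from (1, -1):
A: √((-17)² + (35)²) = √(289.0000 + 1225.0000) = 38.91
B: √((27)² + (-28)²) = √(729.0000 + 784.0000) = 38.90
C: √((8)² + (-15)²) = √(64.0000 + 225.0000) = 17.00
D: √((-7)² + (-20)²) = √(49.0000 + 400.0000) = 21.19
E: √((5)² + (37)²) = √(25.0000 + 1369.0000) = 37.34
F: √((-13)² + (9)²) = √(169.0000 + 81.0000) = 15.81
G: √((-9)² + (3)²) = √(81.0000 + 9.0000) = 9.49
H: √((19)² + (-1)²) = √(361.0000 + 1.0000) = 19.03
I: √((0)² + (24)²) = √(0.0000 + 576.0000) = 24.00
J: √((-31)² + (-14)²) = √(961.0000 + 196.0000) = 34.01
K: √((41)² + (-24)²) = √(1681.0000 + 576.0000) = 47.51
L: √((-27)² + (21)²) = √(729.0000 + 441.0000) = 34.21
M: √((-23)² + (21)²) = √(529.0000 + 441.0000) = 31.14
Sorted: G (9.49) < F (15.81) < C (17.00) < H (19.03) < …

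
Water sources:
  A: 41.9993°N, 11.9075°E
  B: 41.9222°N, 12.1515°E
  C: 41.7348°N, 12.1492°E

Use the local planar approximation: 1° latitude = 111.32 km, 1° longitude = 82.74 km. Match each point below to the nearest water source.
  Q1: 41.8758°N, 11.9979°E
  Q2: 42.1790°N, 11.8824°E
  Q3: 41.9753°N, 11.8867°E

Q1→B; Q2→A; Q3→A

Q1 at 41.8758°N, 11.9979°E:
  A: 15.6510 km
  B: 13.7184 km
  C: 20.0769 km
  → nearest: B (13.7184 km)
Q2 at 42.1790°N, 11.8824°E:
  A: 20.1117 km
  B: 36.2348 km
  C: 54.1521 km
  → nearest: A (20.1117 km)
Q3 at 41.9753°N, 11.8867°E:
  A: 3.1780 km
  B: 22.6929 km
  C: 34.4745 km
  → nearest: A (3.1780 km)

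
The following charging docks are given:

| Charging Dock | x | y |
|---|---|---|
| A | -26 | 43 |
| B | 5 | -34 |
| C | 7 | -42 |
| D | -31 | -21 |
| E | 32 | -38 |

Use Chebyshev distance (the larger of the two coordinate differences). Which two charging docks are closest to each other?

Pairwise distances:
A–B: max(|31|, |-77|) = 77
A–C: max(|33|, |-85|) = 85
A–D: max(|-5|, |-64|) = 64
A–E: max(|58|, |-81|) = 81
B–C: max(|2|, |-8|) = 8
B–D: max(|-36|, |13|) = 36
B–E: max(|27|, |-4|) = 27
C–D: max(|-38|, |21|) = 38
C–E: max(|25|, |4|) = 25
D–E: max(|63|, |-17|) = 63
Closest pair: B–C at 8.

B and C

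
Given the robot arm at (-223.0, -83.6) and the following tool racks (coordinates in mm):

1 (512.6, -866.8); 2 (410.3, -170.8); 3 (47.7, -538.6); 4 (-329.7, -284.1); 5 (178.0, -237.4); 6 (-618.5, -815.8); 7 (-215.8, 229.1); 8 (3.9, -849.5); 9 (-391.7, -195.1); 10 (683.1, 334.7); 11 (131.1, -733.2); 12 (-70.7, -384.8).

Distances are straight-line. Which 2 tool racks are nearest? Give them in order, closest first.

Distances from (-223.0, -83.6):
1: √((735.6)² + (-783.2)²) = √(541107.360 + 613402.240) = 1074.5 mm
2: √((633.3)² + (-87.2)²) = √(401068.890 + 7603.840) = 639.3 mm
3: √((270.7)² + (-455.0)²) = √(73278.490 + 207025.000) = 529.4 mm
4: √((-106.7)² + (-200.5)²) = √(11384.890 + 40200.250) = 227.1 mm
5: √((401.0)² + (-153.8)²) = √(160801.000 + 23654.440) = 429.5 mm
6: √((-395.5)² + (-732.2)²) = √(156420.250 + 536116.840) = 832.2 mm
7: √((7.2)² + (312.7)²) = √(51.840 + 97781.290) = 312.8 mm
8: √((226.9)² + (-765.9)²) = √(51483.610 + 586602.810) = 798.8 mm
9: √((-168.7)² + (-111.5)²) = √(28459.690 + 12432.250) = 202.2 mm
10: √((906.1)² + (418.3)²) = √(821017.210 + 174974.890) = 998.0 mm
11: √((354.1)² + (-649.6)²) = √(125386.810 + 421980.160) = 739.8 mm
12: √((152.3)² + (-301.2)²) = √(23195.290 + 90721.440) = 337.5 mm
Sorted: 9 (202.2 mm) < 4 (227.1 mm) < 7 (312.8 mm) < 12 (337.5 mm) < …

9, 4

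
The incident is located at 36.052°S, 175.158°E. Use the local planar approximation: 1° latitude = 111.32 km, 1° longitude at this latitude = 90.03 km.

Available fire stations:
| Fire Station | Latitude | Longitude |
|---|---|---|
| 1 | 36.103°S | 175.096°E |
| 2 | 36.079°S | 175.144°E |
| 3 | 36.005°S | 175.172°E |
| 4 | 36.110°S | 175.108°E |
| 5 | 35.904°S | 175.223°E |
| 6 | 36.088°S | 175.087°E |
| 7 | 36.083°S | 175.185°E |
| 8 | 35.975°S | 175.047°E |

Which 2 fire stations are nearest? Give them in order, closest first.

Distances from 36.052°S, 175.158°E:
1: √((-0.051·111.32)² + (-0.062·90.03)²) = √(32.23196 + 31.15716) = 7.962 km
2: √((-0.027·111.32)² + (-0.014·90.03)²) = √(9.03387 + 1.58866) = 3.259 km
3: √((0.047·111.32)² + (0.014·90.03)²) = √(27.37424 + 1.58866) = 5.382 km
4: √((-0.058·111.32)² + (-0.050·90.03)²) = √(41.68717 + 20.26350) = 7.871 km
5: √((0.148·111.32)² + (0.065·90.03)²) = √(271.43749 + 34.24532) = 17.484 km
6: √((-0.036·111.32)² + (-0.071·90.03)²) = √(16.06022 + 40.85933) = 7.545 km
7: √((-0.031·111.32)² + (0.027·90.03)²) = √(11.90885 + 5.90884) = 4.221 km
8: √((0.077·111.32)² + (-0.111·90.03)²) = √(73.47301 + 99.86664) = 13.166 km
Sorted: 2 (3.259 km) < 7 (4.221 km) < 3 (5.382 km) < 6 (7.545 km) < …

2, 7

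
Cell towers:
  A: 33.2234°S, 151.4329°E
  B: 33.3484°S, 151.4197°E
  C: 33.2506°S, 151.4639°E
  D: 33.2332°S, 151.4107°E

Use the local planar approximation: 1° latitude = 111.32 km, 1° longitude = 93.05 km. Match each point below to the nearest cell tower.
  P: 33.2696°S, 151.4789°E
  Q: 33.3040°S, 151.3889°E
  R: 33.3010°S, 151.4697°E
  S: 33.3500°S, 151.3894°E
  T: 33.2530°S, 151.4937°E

P→C; Q→B; R→C; S→B; T→C

P at 33.2696°S, 151.4789°E:
  A: 6.6911 km
  B: 10.3582 km
  C: 2.5341 km
  D: 7.5293 km
  → nearest: C (2.5341 km)
Q at 33.3040°S, 151.3889°E:
  A: 9.8624 km
  B: 5.7134 km
  C: 9.1673 km
  D: 8.1383 km
  → nearest: B (5.7134 km)
R at 33.3010°S, 151.4697°E:
  A: 9.2924 km
  B: 7.0348 km
  C: 5.6364 km
  D: 9.3330 km
  → nearest: C (5.6364 km)
S at 33.3500°S, 151.3894°E:
  A: 14.6629 km
  B: 2.8250 km
  C: 13.0574 km
  D: 13.1524 km
  → nearest: B (2.8250 km)
T at 33.2530°S, 151.4937°E:
  A: 6.5471 km
  B: 12.6568 km
  C: 2.7857 km
  D: 8.0315 km
  → nearest: C (2.7857 km)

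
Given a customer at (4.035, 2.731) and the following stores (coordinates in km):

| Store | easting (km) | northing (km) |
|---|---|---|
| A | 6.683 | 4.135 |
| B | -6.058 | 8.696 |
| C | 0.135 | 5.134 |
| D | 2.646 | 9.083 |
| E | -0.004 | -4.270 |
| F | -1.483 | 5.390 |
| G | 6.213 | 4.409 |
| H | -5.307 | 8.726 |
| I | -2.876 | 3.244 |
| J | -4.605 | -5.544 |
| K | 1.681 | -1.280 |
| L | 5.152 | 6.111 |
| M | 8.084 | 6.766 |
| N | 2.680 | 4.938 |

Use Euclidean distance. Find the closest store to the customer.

N

Distances from (4.035, 2.731):
A: √((2.648)² + (1.404)²) = √(7.01190 + 1.97122) = 2.997 km
B: √((-10.093)² + (5.965)²) = √(101.86865 + 35.58122) = 11.724 km
C: √((-3.900)² + (2.403)²) = √(15.21000 + 5.77441) = 4.581 km
D: √((-1.389)² + (6.352)²) = √(1.92932 + 40.34790) = 6.502 km
E: √((-4.039)² + (-7.001)²) = √(16.31352 + 49.01400) = 8.083 km
F: √((-5.518)² + (2.659)²) = √(30.44832 + 7.07028) = 6.125 km
G: √((2.178)² + (1.678)²) = √(4.74368 + 2.81568) = 2.749 km
H: √((-9.342)² + (5.995)²) = √(87.27296 + 35.94003) = 11.100 km
I: √((-6.911)² + (0.513)²) = √(47.76192 + 0.26317) = 6.930 km
J: √((-8.640)² + (-8.275)²) = √(74.64960 + 68.47562) = 11.963 km
K: √((-2.354)² + (-4.011)²) = √(5.54132 + 16.08812) = 4.651 km
L: √((1.117)² + (3.380)²) = √(1.24769 + 11.42440) = 3.560 km
M: √((4.049)² + (4.035)²) = √(16.39440 + 16.28123) = 5.716 km
N: √((-1.355)² + (2.207)²) = √(1.83603 + 4.87085) = 2.590 km
Minimum: N at 2.590 km.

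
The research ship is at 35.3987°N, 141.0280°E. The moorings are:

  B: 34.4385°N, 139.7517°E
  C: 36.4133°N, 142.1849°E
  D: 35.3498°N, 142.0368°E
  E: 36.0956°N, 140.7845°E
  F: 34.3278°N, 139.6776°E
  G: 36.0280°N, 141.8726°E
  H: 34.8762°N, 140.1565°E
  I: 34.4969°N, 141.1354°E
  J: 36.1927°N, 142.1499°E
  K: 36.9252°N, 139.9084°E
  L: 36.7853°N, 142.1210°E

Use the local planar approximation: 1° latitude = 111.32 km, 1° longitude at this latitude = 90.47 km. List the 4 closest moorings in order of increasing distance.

Distances from 35.3987°N, 141.0280°E:
B: √((-0.9602·111.32)² + (-1.2763·90.47)²) = √(11425.357514 + 13332.595989) = 157.3466 km
C: √((1.0146·111.32)² + (1.1569·90.47)²) = √(12756.634467 + 10954.708427) = 153.9849 km
D: √((-0.0489·111.32)² + (1.0088·90.47)²) = √(29.632215 + 8329.507580) = 91.4283 km
E: √((0.6969·111.32)² + (-0.2435·90.47)²) = √(6018.486966 + 485.296447) = 80.6460 km
F: √((-1.0709·111.32)² + (-1.3504·90.47)²) = √(14211.641138 + 14925.677006) = 170.6966 km
G: √((0.6293·111.32)² + (0.8446·90.47)²) = √(4907.517521 + 5838.635114) = 103.6637 km
H: √((-0.5225·111.32)² + (-0.8715·90.47)²) = √(3383.132326 + 6216.471738) = 97.9776 km
I: √((-0.9018·111.32)² + (0.1074·90.47)²) = √(10077.826036 + 94.409945) = 100.8575 km
J: √((0.7940·111.32)² + (1.1219·90.47)²) = √(7812.452686 + 10301.903482) = 134.5896 km
K: √((1.5265·111.32)² + (-1.1196·90.47)²) = √(28876.198103 + 10259.707047) = 197.8280 km
L: √((1.3866·111.32)² + (1.0930·90.47)²) = √(23825.871054 + 9777.988103) = 183.3136 km
Sorted: E (80.6460 km) < D (91.4283 km) < H (97.9776 km) < I (100.8575 km) < G (103.6637 km) < J (134.5896 km) < …

E, D, H, I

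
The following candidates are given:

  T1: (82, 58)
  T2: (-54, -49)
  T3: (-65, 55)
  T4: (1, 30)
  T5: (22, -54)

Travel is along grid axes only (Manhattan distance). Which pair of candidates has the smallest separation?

T2 and T5

Pairwise distances:
T1–T2: |-136| + |-107| = 136 + 107 = 243
T1–T3: |-147| + |-3| = 147 + 3 = 150
T1–T4: |-81| + |-28| = 81 + 28 = 109
T1–T5: |-60| + |-112| = 60 + 112 = 172
T2–T3: |-11| + |104| = 11 + 104 = 115
T2–T4: |55| + |79| = 55 + 79 = 134
T2–T5: |76| + |-5| = 76 + 5 = 81
T3–T4: |66| + |-25| = 66 + 25 = 91
T3–T5: |87| + |-109| = 87 + 109 = 196
T4–T5: |21| + |-84| = 21 + 84 = 105
Closest pair: T2–T5 at 81.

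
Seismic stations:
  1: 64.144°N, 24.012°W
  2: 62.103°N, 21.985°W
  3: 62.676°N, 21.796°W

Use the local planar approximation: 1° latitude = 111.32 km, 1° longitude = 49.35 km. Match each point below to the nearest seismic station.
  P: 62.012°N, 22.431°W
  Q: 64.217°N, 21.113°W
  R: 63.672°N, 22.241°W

P at 62.012°N, 22.431°W:
  1: 249.830 km
  2: 24.229 km
  3: 80.285 km
  → nearest: 2 (24.229 km)
Q at 64.217°N, 21.113°W:
  1: 143.296 km
  2: 239.233 km
  3: 174.824 km
  → nearest: 1 (143.296 km)
R at 63.672°N, 22.241°W:
  1: 101.977 km
  2: 175.117 km
  3: 113.029 km
  → nearest: 1 (101.977 km)

P→2; Q→1; R→1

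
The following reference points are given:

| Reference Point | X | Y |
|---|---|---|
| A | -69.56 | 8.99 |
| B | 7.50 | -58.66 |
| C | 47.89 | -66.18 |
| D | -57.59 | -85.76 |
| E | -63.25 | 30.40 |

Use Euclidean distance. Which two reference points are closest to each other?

Pairwise distances:
A–B: 102.54
A–C: 139.45
A–D: 95.50
A–E: 22.32
B–C: 41.08
B–D: 70.51
B–E: 113.74
C–D: 107.28
C–E: 147.24
D–E: 116.30
Closest pair: A–E at 22.32.

A and E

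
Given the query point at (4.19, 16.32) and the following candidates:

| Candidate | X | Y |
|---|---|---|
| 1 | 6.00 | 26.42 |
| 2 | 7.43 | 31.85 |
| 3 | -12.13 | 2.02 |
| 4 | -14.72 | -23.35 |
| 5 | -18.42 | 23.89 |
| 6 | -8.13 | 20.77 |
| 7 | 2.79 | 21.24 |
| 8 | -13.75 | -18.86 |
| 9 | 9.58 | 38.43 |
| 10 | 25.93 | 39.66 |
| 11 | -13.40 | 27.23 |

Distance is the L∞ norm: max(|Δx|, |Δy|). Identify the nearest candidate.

Distances from (4.19, 16.32):
1: max(|1.81|, |10.10|) = 10.10
2: max(|3.24|, |15.53|) = 15.53
3: max(|-16.32|, |-14.30|) = 16.32
4: max(|-18.91|, |-39.67|) = 39.67
5: max(|-22.61|, |7.57|) = 22.61
6: max(|-12.32|, |4.45|) = 12.32
7: max(|-1.40|, |4.92|) = 4.92
8: max(|-17.94|, |-35.18|) = 35.18
9: max(|5.39|, |22.11|) = 22.11
10: max(|21.74|, |23.34|) = 23.34
11: max(|-17.59|, |10.91|) = 17.59
Minimum: 7 at 4.92.

7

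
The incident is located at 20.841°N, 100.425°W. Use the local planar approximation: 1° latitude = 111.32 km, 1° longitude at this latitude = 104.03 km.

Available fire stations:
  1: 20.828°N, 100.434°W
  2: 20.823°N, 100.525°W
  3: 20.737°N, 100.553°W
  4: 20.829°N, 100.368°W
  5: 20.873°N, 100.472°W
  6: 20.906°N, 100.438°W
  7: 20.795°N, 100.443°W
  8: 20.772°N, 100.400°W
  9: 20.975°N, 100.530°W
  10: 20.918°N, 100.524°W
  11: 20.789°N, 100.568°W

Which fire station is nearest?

Distances from 20.841°N, 100.425°W:
1: √((-0.013·111.32)² + (-0.009·104.03)²) = √(2.09427 + 0.87660) = 1.724 km
2: √((-0.018·111.32)² + (-0.100·104.03)²) = √(4.01505 + 108.22241) = 10.594 km
3: √((-0.104·111.32)² + (-0.128·104.03)²) = √(134.03341 + 177.31159) = 17.645 km
4: √((-0.012·111.32)² + (0.057·104.03)²) = √(1.78447 + 35.16146) = 6.078 km
5: √((0.032·111.32)² + (-0.047·104.03)²) = √(12.68955 + 23.90633) = 6.049 km
6: √((0.065·111.32)² + (-0.013·104.03)²) = √(52.35680 + 1.82896) = 7.361 km
7: √((-0.046·111.32)² + (-0.018·104.03)²) = √(26.22177 + 3.50641) = 5.452 km
8: √((-0.069·111.32)² + (0.025·104.03)²) = √(58.99899 + 6.76390) = 8.109 km
9: √((0.134·111.32)² + (-0.105·104.03)²) = √(222.51331 + 119.31521) = 18.489 km
10: √((0.077·111.32)² + (-0.099·104.03)²) = √(73.47301 + 106.06878) = 13.399 km
11: √((-0.052·111.32)² + (-0.143·104.03)²) = √(33.50835 + 221.30400) = 15.963 km
Minimum: 1 at 1.724 km.

1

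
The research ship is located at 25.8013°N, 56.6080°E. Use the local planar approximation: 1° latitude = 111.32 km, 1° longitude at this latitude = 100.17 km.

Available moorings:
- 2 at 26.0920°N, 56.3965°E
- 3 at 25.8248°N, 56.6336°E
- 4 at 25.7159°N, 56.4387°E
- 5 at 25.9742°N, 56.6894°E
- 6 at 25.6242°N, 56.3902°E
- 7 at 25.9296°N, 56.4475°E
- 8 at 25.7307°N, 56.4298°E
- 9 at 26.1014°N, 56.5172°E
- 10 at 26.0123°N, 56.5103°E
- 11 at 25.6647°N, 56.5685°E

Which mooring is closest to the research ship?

Distances from 25.8013°N, 56.6080°E:
2: √((0.2907·111.32)² + (-0.2115·100.17)²) = √(1047.216458 + 448.844689) = 38.6789 km
3: √((0.0235·111.32)² + (0.0256·100.17)²) = √(6.843561 + 6.575901) = 3.6633 km
4: √((-0.0854·111.32)² + (-0.1693·100.17)²) = √(90.377877 + 287.600253) = 19.4417 km
5: √((0.1729·111.32)² + (0.0814·100.17)²) = √(370.455786 + 66.485074) = 20.9031 km
6: √((-0.1771·111.32)² + (-0.2178·100.17)²) = √(388.672235 + 475.982623) = 29.4050 km
7: √((0.1283·111.32)² + (-0.1605·100.17)²) = √(203.985693 + 258.479093) = 21.5050 km
8: √((-0.0706·111.32)² + (-0.1782·100.17)²) = √(61.766899 + 318.632996) = 19.5038 km
9: √((0.3001·111.32)² + (-0.0908·100.17)²) = √(1116.036468 + 82.726956) = 34.6232 km
10: √((0.2110·111.32)² + (-0.0977·100.17)²) = √(551.710572 + 95.777716) = 25.4458 km
11: √((-0.1366·111.32)² + (-0.0395·100.17)²) = √(231.231925 + 15.655594) = 15.7127 km
Minimum: 3 at 3.6633 km.

3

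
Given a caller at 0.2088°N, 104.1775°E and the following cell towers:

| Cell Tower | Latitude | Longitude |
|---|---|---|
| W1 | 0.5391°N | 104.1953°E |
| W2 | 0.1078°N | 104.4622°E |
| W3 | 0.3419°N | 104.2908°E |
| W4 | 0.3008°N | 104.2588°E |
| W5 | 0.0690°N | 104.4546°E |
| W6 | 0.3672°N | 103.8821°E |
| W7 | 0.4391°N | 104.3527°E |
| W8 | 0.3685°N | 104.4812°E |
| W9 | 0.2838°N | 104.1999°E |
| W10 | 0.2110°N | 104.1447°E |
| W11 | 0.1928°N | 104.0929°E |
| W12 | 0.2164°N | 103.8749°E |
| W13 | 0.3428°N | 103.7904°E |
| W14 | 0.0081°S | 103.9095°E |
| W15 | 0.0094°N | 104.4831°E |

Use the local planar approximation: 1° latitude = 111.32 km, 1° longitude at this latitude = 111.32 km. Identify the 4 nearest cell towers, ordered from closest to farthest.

Distances from 0.2088°N, 104.1775°E:
W1: √((0.3303·111.32)² + (0.0178·111.32)²) = √(1351.959067 + 3.926326) = 36.8223 km
W2: √((-0.1010·111.32)² + (0.2847·111.32)²) = √(126.412245 + 1004.433825) = 33.6281 km
W3: √((0.1331·111.32)² + (0.1133·111.32)²) = √(219.534362 + 159.076569) = 19.4579 km
W4: √((0.0920·111.32)² + (0.0813·111.32)²) = √(104.887093 + 81.908220) = 13.6673 km
W5: √((-0.1398·111.32)² + (0.2771·111.32)²) = √(242.192527 + 951.523343) = 34.5502 km
W6: √((0.1584·111.32)² + (-0.2954·111.32)²) = √(310.925792 + 1081.352721) = 37.3132 km
W7: √((0.2303·111.32)² + (0.1752·111.32)²) = √(657.255564 + 380.377307) = 32.2123 km
W8: √((0.1597·111.32)² + (0.3037·111.32)²) = √(316.050315 + 1142.973021) = 38.1972 km
W9: √((0.0750·111.32)² + (0.0224·111.32)²) = √(69.705801 + 6.217881) = 8.7134 km
W10: √((0.0022·111.32)² + (-0.0328·111.32)²) = √(0.059978 + 13.331962) = 3.6595 km
W11: √((-0.0160·111.32)² + (-0.0846·111.32)²) = √(3.172388 + 88.692546) = 9.5846 km
W12: √((0.0076·111.32)² + (-0.3026·111.32)²) = √(0.715770 + 1134.708329) = 33.6961 km
W13: √((0.1340·111.32)² + (-0.3871·111.32)²) = √(222.513309 + 1856.918051) = 45.6008 km
W14: √((-0.2169·111.32)² + (-0.2680·111.32)²) = √(582.995898 + 890.053236) = 38.3803 km
W15: √((-0.1994·111.32)² + (0.3056·111.32)²) = √(492.716043 + 1157.319032) = 40.6206 km
Sorted: W10 (3.6595 km) < W9 (8.7134 km) < W11 (9.5846 km) < W4 (13.6673 km) < W3 (19.4579 km) < W7 (32.2123 km) < …

W10, W9, W11, W4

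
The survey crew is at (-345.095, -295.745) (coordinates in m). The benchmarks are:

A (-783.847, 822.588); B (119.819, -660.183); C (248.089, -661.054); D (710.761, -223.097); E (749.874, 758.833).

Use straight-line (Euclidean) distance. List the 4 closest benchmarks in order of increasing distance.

Distances from (-345.095, -295.745):
A: 1201.321 m
B: 590.728 m
C: 696.648 m
D: 1058.352 m
E: 1520.228 m
Sorted: B (590.728 m) < C (696.648 m) < D (1058.352 m) < A (1201.321 m) < E (1520.228 m)

B, C, D, A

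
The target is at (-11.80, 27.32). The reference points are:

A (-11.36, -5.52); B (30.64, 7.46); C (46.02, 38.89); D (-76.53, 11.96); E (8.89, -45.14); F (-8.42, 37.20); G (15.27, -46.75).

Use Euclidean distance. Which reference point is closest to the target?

Distances from (-11.80, 27.32):
A: 32.84
B: 46.86
C: 58.97
D: 66.53
E: 75.36
F: 10.44
G: 78.86
Minimum: F at 10.44.

F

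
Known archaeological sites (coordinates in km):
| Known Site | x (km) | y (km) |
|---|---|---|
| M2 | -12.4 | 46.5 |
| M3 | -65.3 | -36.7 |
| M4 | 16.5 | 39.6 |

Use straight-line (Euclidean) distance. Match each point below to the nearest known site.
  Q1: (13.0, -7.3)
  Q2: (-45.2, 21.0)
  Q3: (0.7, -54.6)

Q1→M4; Q2→M2; Q3→M3

Q1 at (13.0, -7.3):
  M2: √((-25.4)² + (53.8)²) = √(645.160 + 2894.440) = 59.5 km
  M3: √((-78.3)² + (-29.4)²) = √(6130.890 + 864.360) = 83.6 km
  M4: √((3.5)² + (46.9)²) = √(12.250 + 2199.610) = 47.0 km
  → nearest: M4 (47.0 km)
Q2 at (-45.2, 21.0):
  M2: √((32.8)² + (25.5)²) = √(1075.840 + 650.250) = 41.5 km
  M3: √((-20.1)² + (-57.7)²) = √(404.010 + 3329.290) = 61.1 km
  M4: √((61.7)² + (18.6)²) = √(3806.890 + 345.960) = 64.4 km
  → nearest: M2 (41.5 km)
Q3 at (0.7, -54.6):
  M2: √((-13.1)² + (101.1)²) = √(171.610 + 10221.210) = 101.9 km
  M3: √((-66.0)² + (17.9)²) = √(4356.000 + 320.410) = 68.4 km
  M4: √((15.8)² + (94.2)²) = √(249.640 + 8873.640) = 95.5 km
  → nearest: M3 (68.4 km)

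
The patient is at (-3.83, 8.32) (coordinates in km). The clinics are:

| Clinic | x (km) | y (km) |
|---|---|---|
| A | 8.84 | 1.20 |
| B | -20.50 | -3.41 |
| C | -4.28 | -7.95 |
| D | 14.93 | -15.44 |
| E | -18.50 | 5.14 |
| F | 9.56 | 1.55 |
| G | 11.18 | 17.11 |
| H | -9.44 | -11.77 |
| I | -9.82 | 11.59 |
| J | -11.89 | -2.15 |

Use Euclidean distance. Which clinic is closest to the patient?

I

Distances from (-3.83, 8.32):
A: √((12.67)² + (-7.12)²) = √(160.5289 + 50.6944) = 14.53 km
B: √((-16.67)² + (-11.73)²) = √(277.8889 + 137.5929) = 20.38 km
C: √((-0.45)² + (-16.27)²) = √(0.2025 + 264.7129) = 16.28 km
D: √((18.76)² + (-23.76)²) = √(351.9376 + 564.5376) = 30.27 km
E: √((-14.67)² + (-3.18)²) = √(215.2089 + 10.1124) = 15.01 km
F: √((13.39)² + (-6.77)²) = √(179.2921 + 45.8329) = 15.00 km
G: √((15.01)² + (8.79)²) = √(225.3001 + 77.2641) = 17.39 km
H: √((-5.61)² + (-20.09)²) = √(31.4721 + 403.6081) = 20.86 km
I: √((-5.99)² + (3.27)²) = √(35.8801 + 10.6929) = 6.82 km
J: √((-8.06)² + (-10.47)²) = √(64.9636 + 109.6209) = 13.21 km
Minimum: I at 6.82 km.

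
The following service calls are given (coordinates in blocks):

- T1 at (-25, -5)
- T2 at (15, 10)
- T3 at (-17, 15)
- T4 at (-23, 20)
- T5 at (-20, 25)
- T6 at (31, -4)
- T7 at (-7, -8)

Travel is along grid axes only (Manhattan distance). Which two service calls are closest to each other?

T4 and T5

Pairwise distances:
T4–T5: 8 blocks
T3–T4: 11 blocks
T3–T5: 13 blocks
T1–T7: 21 blocks
T1–T4: 27 blocks
T1–T3: 28 blocks
T2–T6: 30 blocks
T3–T7: 33 blocks
T1–T5: 35 blocks
T2–T3: 37 blocks
T2–T7: 40 blocks
T6–T7: 42 blocks
T4–T7: 44 blocks
T5–T7: 46 blocks
T2–T4: 48 blocks
T2–T5: 50 blocks
T1–T2: 55 blocks
T1–T6: 57 blocks
T3–T6: 67 blocks
T4–T6: 78 blocks
T5–T6: 80 blocks
Closest pair: T4–T5 at 8 blocks.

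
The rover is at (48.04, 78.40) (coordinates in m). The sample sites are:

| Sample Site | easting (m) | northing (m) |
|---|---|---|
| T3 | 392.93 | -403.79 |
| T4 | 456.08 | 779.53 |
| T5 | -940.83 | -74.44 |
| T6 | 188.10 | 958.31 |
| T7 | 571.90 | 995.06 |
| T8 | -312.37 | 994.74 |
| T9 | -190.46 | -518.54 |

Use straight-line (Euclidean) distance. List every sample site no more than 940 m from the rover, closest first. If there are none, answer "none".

T3, T9, T4, T6

Distances from (48.04, 78.40):
T3: 592.84 m
T4: 811.22 m
T5: 1000.61 m
T6: 890.99 m
T7: 1055.79 m
T8: 984.67 m
T9: 642.82 m
Threshold 940 m: T3 (592.84 m), T9 (642.82 m), T4 (811.22 m), T6 (890.99 m) are within range.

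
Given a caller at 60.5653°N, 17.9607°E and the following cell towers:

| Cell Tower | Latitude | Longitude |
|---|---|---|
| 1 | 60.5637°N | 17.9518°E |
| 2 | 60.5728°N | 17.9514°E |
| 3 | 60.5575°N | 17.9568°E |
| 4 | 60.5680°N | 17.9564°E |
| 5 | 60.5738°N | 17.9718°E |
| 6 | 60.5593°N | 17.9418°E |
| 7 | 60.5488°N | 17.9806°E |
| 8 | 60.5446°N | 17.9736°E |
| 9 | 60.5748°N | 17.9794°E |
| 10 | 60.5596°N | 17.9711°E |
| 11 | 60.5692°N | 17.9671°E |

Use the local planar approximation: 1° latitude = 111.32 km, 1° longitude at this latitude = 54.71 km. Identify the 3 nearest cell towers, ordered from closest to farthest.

4, 1, 11

Distances from 60.5653°N, 17.9607°E:
1: 0.5185 km
2: 0.9777 km
3: 0.8941 km
4: 0.3817 km
5: 1.1243 km
6: 1.2310 km
7: 2.1352 km
8: 2.4100 km
9: 1.4714 km
10: 0.8523 km
11: 0.5578 km
Sorted: 4 (0.3817 km) < 1 (0.5185 km) < 11 (0.5578 km) < 10 (0.8523 km) < 3 (0.8941 km) < …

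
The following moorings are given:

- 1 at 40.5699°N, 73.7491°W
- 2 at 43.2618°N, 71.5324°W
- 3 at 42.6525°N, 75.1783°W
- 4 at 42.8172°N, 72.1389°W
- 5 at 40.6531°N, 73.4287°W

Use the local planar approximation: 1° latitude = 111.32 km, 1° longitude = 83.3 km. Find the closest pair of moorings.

1 and 5

Pairwise distances:
1–2: √((2.6919·111.32)² + (2.2167·83.3)²) = √(89797.498836 + 34096.032424) = 351.9851 km
1–3: √((2.0826·111.32)² + (-1.4292·83.3)²) = √(53747.482062 + 14173.464422) = 260.6165 km
1–4: √((2.2473·111.32)² + (1.6102·83.3)²) = √(62584.746709 + 17990.765692) = 283.8583 km
1–5: √((0.0832·111.32)² + (0.3204·83.3)²) = √(85.781384 + 712.319802) = 28.2507 km
2–3: √((-0.6093·111.32)² + (-3.6459·83.3)²) = √(4600.539370 + 92235.797690) = 311.1854 km
2–4: √((-0.4446·111.32)² + (-0.6065·83.3)²) = √(2449.544379 + 2552.416910) = 70.7245 km
2–5: √((-2.6087·111.32)² + (-1.8963·83.3)²) = √(84332.441107 + 24951.927100) = 330.5819 km
3–4: √((0.1647·111.32)² + (3.0394·83.3)²) = √(336.150370 + 64101.135251) = 253.8450 km
3–5: √((-1.9994·111.32)² + (1.7496·83.3)²) = √(49538.832919 + 21240.637289) = 266.0441 km
4–5: √((-2.1641·111.32)² + (-1.2898·83.3)²) = √(58036.477520 + 11543.426659) = 263.7800 km
Closest pair: 1–5 at 28.2507 km.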